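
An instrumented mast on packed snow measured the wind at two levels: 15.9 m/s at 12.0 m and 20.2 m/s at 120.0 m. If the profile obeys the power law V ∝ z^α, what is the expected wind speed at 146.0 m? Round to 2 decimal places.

20.62 m/s

First find α: α = ln(V₂/V₁)/ln(z₂/z₁) = ln(20.2/15.9)/ln(120.0/12.0) = 0.23936/2.30259 = 0.1040
Extrapolate from 120.0 m to 146.0 m: V₃ = 20.2 × (146.0/120.0)^0.1040 = 20.2 × 1.0206 = 20.6160 m/s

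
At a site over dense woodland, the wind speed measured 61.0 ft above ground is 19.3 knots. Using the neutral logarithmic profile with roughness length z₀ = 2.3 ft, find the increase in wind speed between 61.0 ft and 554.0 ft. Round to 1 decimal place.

13.0 knots

Log law: V₂ = V₁ · ln(z₂/z₀)/ln(z₁/z₀) = 19.3 × 5.4843/3.2780 = 32.2902 knots
ΔV = 32.2902 − 19.3 = 12.9902 knots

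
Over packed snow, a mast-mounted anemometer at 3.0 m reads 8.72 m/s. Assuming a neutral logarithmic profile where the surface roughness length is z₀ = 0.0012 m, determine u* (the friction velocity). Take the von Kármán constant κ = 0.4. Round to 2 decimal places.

Log law: V(z) = (u*/κ) · ln(z/z₀) ⇒ u* = κ · V / ln(z/z₀)
u* = 0.4 × 8.72 / ln(3.0/0.0012) = 0.4 × 8.72 / 7.8240
   = 3.4880 / 7.8240 = 0.4458 m/s

u* ≈ 0.45 m/s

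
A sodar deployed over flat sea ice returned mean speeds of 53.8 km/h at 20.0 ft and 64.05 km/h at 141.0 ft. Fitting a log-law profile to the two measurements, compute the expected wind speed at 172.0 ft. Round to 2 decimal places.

Log law: V ∝ ln(z/z₀). From the pair, with r = V₁/V₂ = 0.83997,
ln z₀ = (ln z₁ − r·ln z₂)/(1 − r) = (2.9957 − 0.83997×4.9488)/0.16003 = -7.2553 → z₀ = 0.0007064 ft
V₃ = V₁ · ln(z₃/z₀)/ln(z₁/z₀) = 53.8 × 12.4028/10.2510 = 65.0930 km/h

65.09 km/h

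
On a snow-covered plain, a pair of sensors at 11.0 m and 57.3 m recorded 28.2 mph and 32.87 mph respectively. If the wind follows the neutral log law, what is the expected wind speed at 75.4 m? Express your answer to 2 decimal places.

Log law: V ∝ ln(z/z₀). From the pair, with r = V₁/V₂ = 0.85793,
ln z₀ = (ln z₁ − r·ln z₂)/(1 − r) = (2.3979 − 0.85793×4.0483)/0.14207 = -7.5681 → z₀ = 0.0005166 m
V₃ = V₁ · ln(z₃/z₀)/ln(z₁/z₀) = 28.2 × 11.8910/9.9660 = 33.6467 mph

33.65 mph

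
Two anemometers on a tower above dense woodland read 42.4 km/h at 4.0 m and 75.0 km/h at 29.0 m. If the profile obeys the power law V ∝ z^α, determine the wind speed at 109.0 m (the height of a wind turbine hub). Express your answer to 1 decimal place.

109.8 km/h

First find α: α = ln(V₂/V₁)/ln(z₂/z₁) = ln(75.0/42.4)/ln(29.0/4.0) = 0.57034/1.98100 = 0.2879
Extrapolate from 29.0 m to 109.0 m: V₃ = 75.0 × (109.0/29.0)^0.2879 = 75.0 × 1.4640 = 109.8031 km/h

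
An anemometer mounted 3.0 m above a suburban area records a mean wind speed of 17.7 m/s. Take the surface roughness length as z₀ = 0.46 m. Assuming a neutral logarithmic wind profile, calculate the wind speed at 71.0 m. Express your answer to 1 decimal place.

47.6 m/s

Log law: V(z) ∝ ln(z/z₀), so V₂/V₁ = ln(z₂/z₀) / ln(z₁/z₀).
ln(71.0/0.46) = 5.0392, ln(3.0/0.46) = 1.8751
V₂ = 17.7 × 5.0392/1.8751 = 17.7 × 2.6874 = 47.5666 m/s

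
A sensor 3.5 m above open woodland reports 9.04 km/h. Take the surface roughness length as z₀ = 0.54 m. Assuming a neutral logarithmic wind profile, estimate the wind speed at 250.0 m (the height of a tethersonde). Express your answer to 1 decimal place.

29.7 km/h

Log law: V(z) ∝ ln(z/z₀), so V₂/V₁ = ln(z₂/z₀) / ln(z₁/z₀).
ln(250.0/0.54) = 6.1376, ln(3.5/0.54) = 1.8689
V₂ = 9.04 × 6.1376/1.8689 = 9.04 × 3.2840 = 29.6874 km/h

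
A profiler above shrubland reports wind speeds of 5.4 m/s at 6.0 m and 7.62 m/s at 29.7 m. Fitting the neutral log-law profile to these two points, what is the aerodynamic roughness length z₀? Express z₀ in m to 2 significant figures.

z₀ ≈ 0.12 m

Log law: V(z) ∝ ln(z/z₀). With r = V₁/V₂ = 5.4/7.62 = 0.70866,
r · ln(z₂/z₀) = ln(z₁/z₀) ⇒ ln z₀ = (ln z₁ − r·ln z₂)/(1 − r)
ln z₀ = (1.79176 − 0.70866×3.39115) / 0.29134 = -2.0986
z₀ = exp(-2.0986) = 0.1226 m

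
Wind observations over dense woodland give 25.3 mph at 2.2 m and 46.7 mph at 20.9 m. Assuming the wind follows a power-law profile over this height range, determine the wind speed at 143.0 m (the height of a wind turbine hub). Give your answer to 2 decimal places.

First find α: α = ln(V₂/V₁)/ln(z₂/z₁) = ln(46.7/25.3)/ln(20.9/2.2) = 0.61294/2.25129 = 0.2723
Extrapolate from 20.9 m to 143.0 m: V₃ = 46.7 × (143.0/20.9)^0.2723 = 46.7 × 1.6881 = 78.8328 mph

78.83 mph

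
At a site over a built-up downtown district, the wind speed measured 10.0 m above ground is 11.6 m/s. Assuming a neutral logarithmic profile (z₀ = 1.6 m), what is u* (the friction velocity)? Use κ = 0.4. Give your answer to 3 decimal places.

Log law: V(z) = (u*/κ) · ln(z/z₀) ⇒ u* = κ · V / ln(z/z₀)
u* = 0.4 × 11.6 / ln(10.0/1.6) = 0.4 × 11.6 / 1.8326
   = 4.6400 / 1.8326 = 2.5319 m/s

u* ≈ 2.532 m/s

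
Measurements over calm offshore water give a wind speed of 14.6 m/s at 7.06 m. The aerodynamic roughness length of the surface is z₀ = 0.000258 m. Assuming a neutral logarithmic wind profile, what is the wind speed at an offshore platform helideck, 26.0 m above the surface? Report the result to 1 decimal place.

16.5 m/s

Log law: V(z) ∝ ln(z/z₀), so V₂/V₁ = ln(z₂/z₀) / ln(z₁/z₀).
ln(26.0/0.000258) = 11.5206, ln(7.06/0.000258) = 10.2170
V₂ = 14.6 × 11.5206/10.2170 = 14.6 × 1.1276 = 16.4629 m/s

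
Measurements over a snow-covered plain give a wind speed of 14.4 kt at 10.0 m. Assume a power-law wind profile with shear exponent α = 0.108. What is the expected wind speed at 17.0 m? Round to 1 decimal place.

Power-law profile: V₂ = V₁ · (z₂/z₁)^α
V₂ = 14.4 × (17.0/10.0)^0.108 = 14.4 × (1.7000)^0.108
    = 14.4 × 1.0590 = 15.2493 kt

15.2 kt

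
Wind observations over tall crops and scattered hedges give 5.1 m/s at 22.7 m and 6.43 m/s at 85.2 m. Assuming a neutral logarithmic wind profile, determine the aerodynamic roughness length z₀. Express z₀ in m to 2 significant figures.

z₀ ≈ 0.14 m

Log law: V(z) ∝ ln(z/z₀). With r = V₁/V₂ = 5.1/6.43 = 0.79316,
r · ln(z₂/z₀) = ln(z₁/z₀) ⇒ ln z₀ = (ln z₁ − r·ln z₂)/(1 − r)
ln z₀ = (3.12236 − 0.79316×4.44500) / 0.20684 = -1.9494
z₀ = exp(-1.9494) = 0.1424 m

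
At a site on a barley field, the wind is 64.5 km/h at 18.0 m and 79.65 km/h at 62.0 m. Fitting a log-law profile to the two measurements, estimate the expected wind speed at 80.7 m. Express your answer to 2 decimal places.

Log law: V ∝ ln(z/z₀). From the pair, with r = V₁/V₂ = 0.80979,
ln z₀ = (ln z₁ − r·ln z₂)/(1 − r) = (2.8904 − 0.80979×4.1271)/0.19021 = -2.3751 → z₀ = 0.09301 m
V₃ = V₁ · ln(z₃/z₀)/ln(z₁/z₀) = 64.5 × 6.7658/5.2654 = 82.8791 km/h

82.88 km/h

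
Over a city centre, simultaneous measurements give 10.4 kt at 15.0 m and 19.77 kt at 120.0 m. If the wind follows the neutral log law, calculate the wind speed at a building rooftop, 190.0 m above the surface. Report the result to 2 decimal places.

21.84 kt

Log law: V ∝ ln(z/z₀). From the pair, with r = V₁/V₂ = 0.52605,
ln z₀ = (ln z₁ − r·ln z₂)/(1 − r) = (2.7081 − 0.52605×4.7875)/0.47395 = 0.4000 → z₀ = 1.492 m
V₃ = V₁ · ln(z₃/z₀)/ln(z₁/z₀) = 10.4 × 4.8470/2.3080 = 21.8407 kt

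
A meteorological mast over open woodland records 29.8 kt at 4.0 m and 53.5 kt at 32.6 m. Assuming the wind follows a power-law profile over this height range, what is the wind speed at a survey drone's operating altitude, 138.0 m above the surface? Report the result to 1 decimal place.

First find α: α = ln(V₂/V₁)/ln(z₂/z₁) = ln(53.5/29.8)/ln(32.6/4.0) = 0.58517/2.09802 = 0.2789
Extrapolate from 32.6 m to 138.0 m: V₃ = 53.5 × (138.0/32.6)^0.2789 = 53.5 × 1.4955 = 80.0093 kt

80.0 kt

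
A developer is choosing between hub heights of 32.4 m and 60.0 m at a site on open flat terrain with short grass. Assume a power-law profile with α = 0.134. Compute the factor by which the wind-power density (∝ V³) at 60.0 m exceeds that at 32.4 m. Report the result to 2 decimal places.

Speed ratio: V_B/V_A = (z_B/z_A)^α = (60.0/32.4)^0.134 = (1.8519)^0.134 = 1.08607
Power-density ratio: P_B/P_A = (V_B/V_A)³ = (1.08607)³ = 1.28108

1.28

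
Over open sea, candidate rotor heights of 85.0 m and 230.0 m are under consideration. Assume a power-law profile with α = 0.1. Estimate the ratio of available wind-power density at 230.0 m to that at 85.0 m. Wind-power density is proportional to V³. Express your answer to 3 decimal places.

Speed ratio: V_B/V_A = (z_B/z_A)^α = (230.0/85.0)^0.1 = (2.7059)^0.1 = 1.10467
Power-density ratio: P_B/P_A = (V_B/V_A)³ = (1.10467)³ = 1.34801

1.348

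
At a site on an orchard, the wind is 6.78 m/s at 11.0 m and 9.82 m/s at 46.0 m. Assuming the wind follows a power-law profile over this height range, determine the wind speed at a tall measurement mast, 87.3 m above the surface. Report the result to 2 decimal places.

First find α: α = ln(V₂/V₁)/ln(z₂/z₁) = ln(9.82/6.78)/ln(46.0/11.0) = 0.37044/1.43075 = 0.2589
Extrapolate from 46.0 m to 87.3 m: V₃ = 9.82 × (87.3/46.0)^0.2589 = 9.82 × 1.1804 = 11.5920 m/s

11.59 m/s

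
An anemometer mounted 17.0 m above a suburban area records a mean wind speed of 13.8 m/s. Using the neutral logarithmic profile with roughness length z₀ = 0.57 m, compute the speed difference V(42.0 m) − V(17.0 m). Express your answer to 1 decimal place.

Log law: V₂ = V₁ · ln(z₂/z₀)/ln(z₁/z₀) = 13.8 × 4.2998/3.3953 = 17.4761 m/s
ΔV = 17.4761 − 13.8 = 3.6761 m/s

3.7 m/s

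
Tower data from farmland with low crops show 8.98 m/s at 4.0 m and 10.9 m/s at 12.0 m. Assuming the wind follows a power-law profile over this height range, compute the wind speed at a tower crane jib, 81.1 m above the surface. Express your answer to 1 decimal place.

15.3 m/s

First find α: α = ln(V₂/V₁)/ln(z₂/z₁) = ln(10.9/8.98)/ln(12.0/4.0) = 0.19376/1.09861 = 0.1764
Extrapolate from 12.0 m to 81.1 m: V₃ = 10.9 × (81.1/12.0)^0.1764 = 10.9 × 1.4007 = 15.2681 m/s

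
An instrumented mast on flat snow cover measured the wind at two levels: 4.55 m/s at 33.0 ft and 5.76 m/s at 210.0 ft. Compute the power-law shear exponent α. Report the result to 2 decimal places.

Power law: V₂/V₁ = (z₂/z₁)^α ⇒ α = ln(V₂/V₁) / ln(z₂/z₁)
α = ln(5.76/4.55) / ln(210.0/33.0) = ln(1.2659) / ln(6.3636)
  = 0.23581 / 1.85060 = 0.12742

α ≈ 0.13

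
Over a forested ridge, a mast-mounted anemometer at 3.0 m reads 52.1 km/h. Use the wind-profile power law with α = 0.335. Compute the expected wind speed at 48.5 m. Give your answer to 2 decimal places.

132.35 km/h

Power-law profile: V₂ = V₁ · (z₂/z₁)^α
V₂ = 52.1 × (48.5/3.0)^0.335 = 52.1 × (16.1667)^0.335
    = 52.1 × 2.5403 = 132.3505 km/h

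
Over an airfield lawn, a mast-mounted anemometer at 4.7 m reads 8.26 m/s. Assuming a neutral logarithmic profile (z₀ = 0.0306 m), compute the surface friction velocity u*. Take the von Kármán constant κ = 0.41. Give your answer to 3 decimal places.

u* ≈ 0.673 m/s

Log law: V(z) = (u*/κ) · ln(z/z₀) ⇒ u* = κ · V / ln(z/z₀)
u* = 0.41 × 8.26 / ln(4.7/0.0306) = 0.41 × 8.26 / 5.0343
   = 3.3866 / 5.0343 = 0.6727 m/s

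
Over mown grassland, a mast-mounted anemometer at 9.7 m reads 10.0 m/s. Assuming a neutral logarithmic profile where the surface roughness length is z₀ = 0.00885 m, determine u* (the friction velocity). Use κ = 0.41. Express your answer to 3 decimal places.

Log law: V(z) = (u*/κ) · ln(z/z₀) ⇒ u* = κ · V / ln(z/z₀)
u* = 0.41 × 10.0 / ln(9.7/0.00885) = 0.41 × 10.0 / 6.9995
   = 4.1000 / 6.9995 = 0.5858 m/s

u* ≈ 0.586 m/s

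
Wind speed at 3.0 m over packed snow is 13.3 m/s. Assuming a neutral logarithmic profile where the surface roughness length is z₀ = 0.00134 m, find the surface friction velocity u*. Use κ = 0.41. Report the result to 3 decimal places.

u* ≈ 0.707 m/s

Log law: V(z) = (u*/κ) · ln(z/z₀) ⇒ u* = κ · V / ln(z/z₀)
u* = 0.41 × 13.3 / ln(3.0/0.00134) = 0.41 × 13.3 / 7.7137
   = 5.4530 / 7.7137 = 0.7069 m/s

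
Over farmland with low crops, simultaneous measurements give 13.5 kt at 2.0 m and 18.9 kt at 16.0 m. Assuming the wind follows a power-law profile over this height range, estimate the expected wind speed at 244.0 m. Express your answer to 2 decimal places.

29.37 kt

First find α: α = ln(V₂/V₁)/ln(z₂/z₁) = ln(18.9/13.5)/ln(16.0/2.0) = 0.33647/2.07944 = 0.1618
Extrapolate from 16.0 m to 244.0 m: V₃ = 18.9 × (244.0/16.0)^0.1618 = 18.9 × 1.5540 = 29.3715 kt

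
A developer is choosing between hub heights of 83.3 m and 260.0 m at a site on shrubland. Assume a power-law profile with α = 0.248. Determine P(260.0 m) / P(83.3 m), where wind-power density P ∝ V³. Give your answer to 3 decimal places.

2.332

Speed ratio: V_B/V_A = (z_B/z_A)^α = (260.0/83.3)^0.248 = (3.1212)^0.248 = 1.32615
Power-density ratio: P_B/P_A = (V_B/V_A)³ = (1.32615)³ = 2.33228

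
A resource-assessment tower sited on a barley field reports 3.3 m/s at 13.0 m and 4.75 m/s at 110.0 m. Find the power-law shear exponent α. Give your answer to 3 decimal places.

Power law: V₂/V₁ = (z₂/z₁)^α ⇒ α = ln(V₂/V₁) / ln(z₂/z₁)
α = ln(4.75/3.3) / ln(110.0/13.0) = ln(1.4394) / ln(8.4615)
  = 0.36422 / 2.13553 = 0.17055

α ≈ 0.171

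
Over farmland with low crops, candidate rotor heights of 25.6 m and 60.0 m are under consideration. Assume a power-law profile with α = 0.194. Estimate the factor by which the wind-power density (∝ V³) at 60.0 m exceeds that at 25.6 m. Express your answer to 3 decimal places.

Speed ratio: V_B/V_A = (z_B/z_A)^α = (60.0/25.6)^0.194 = (2.3438)^0.194 = 1.17968
Power-density ratio: P_B/P_A = (V_B/V_A)³ = (1.17968)³ = 1.64168

1.642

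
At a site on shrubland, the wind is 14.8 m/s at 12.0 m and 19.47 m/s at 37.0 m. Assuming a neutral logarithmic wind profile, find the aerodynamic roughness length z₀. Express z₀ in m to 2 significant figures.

Log law: V(z) ∝ ln(z/z₀). With r = V₁/V₂ = 14.8/19.47 = 0.76014,
r · ln(z₂/z₀) = ln(z₁/z₀) ⇒ ln z₀ = (ln z₁ − r·ln z₂)/(1 − r)
ln z₀ = (2.48491 − 0.76014×3.61092) / 0.23986 = -1.0836
z₀ = exp(-1.0836) = 0.3384 m

z₀ ≈ 0.34 m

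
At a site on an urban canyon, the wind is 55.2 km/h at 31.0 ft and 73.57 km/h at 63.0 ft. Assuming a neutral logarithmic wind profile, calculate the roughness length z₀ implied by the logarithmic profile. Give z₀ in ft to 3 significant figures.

z₀ ≈ 3.68 ft

Log law: V(z) ∝ ln(z/z₀). With r = V₁/V₂ = 55.2/73.57 = 0.75031,
r · ln(z₂/z₀) = ln(z₁/z₀) ⇒ ln z₀ = (ln z₁ − r·ln z₂)/(1 − r)
ln z₀ = (3.43399 − 0.75031×4.14313) / 0.24969 = 1.3031
z₀ = exp(1.3031) = 3.681 ft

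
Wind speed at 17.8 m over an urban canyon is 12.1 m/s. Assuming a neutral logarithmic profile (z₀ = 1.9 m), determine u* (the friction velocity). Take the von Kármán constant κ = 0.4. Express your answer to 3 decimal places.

Log law: V(z) = (u*/κ) · ln(z/z₀) ⇒ u* = κ · V / ln(z/z₀)
u* = 0.4 × 12.1 / ln(17.8/1.9) = 0.4 × 12.1 / 2.2373
   = 4.8400 / 2.2373 = 2.1633 m/s

u* ≈ 2.163 m/s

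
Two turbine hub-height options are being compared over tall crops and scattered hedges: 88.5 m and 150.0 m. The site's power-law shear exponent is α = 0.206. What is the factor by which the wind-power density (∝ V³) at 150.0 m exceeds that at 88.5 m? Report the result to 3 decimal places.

1.386

Speed ratio: V_B/V_A = (z_B/z_A)^α = (150.0/88.5)^0.206 = (1.6949)^0.206 = 1.11482
Power-density ratio: P_B/P_A = (V_B/V_A)³ = (1.11482)³ = 1.38552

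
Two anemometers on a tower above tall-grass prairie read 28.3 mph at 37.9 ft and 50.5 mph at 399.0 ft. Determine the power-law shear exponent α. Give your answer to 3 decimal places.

α ≈ 0.246

Power law: V₂/V₁ = (z₂/z₁)^α ⇒ α = ln(V₂/V₁) / ln(z₂/z₁)
α = ln(50.5/28.3) / ln(399.0/37.9) = ln(1.7845) / ln(10.5277)
  = 0.57911 / 2.35401 = 0.24601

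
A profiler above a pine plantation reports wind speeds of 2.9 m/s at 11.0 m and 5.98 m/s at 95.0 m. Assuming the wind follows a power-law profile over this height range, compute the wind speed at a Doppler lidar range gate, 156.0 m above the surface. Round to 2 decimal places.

7.06 m/s

First find α: α = ln(V₂/V₁)/ln(z₂/z₁) = ln(5.98/2.9)/ln(95.0/11.0) = 0.72371/2.15598 = 0.3357
Extrapolate from 95.0 m to 156.0 m: V₃ = 5.98 × (156.0/95.0)^0.3357 = 5.98 × 1.1811 = 7.0633 m/s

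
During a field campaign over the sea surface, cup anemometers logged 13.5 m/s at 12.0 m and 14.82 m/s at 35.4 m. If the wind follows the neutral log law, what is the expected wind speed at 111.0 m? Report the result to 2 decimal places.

Log law: V ∝ ln(z/z₀). From the pair, with r = V₁/V₂ = 0.91093,
ln z₀ = (ln z₁ − r·ln z₂)/(1 − r) = (2.4849 − 0.91093×3.5667)/0.08907 = -8.5790 → z₀ = 0.0001880 m
V₃ = V₁ · ln(z₃/z₀)/ln(z₁/z₀) = 13.5 × 13.2885/11.0639 = 16.2144 m/s

16.21 m/s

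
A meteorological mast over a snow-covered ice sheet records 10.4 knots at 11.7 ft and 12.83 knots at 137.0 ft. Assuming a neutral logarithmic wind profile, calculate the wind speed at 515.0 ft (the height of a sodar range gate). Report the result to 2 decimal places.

14.14 knots

Log law: V ∝ ln(z/z₀). From the pair, with r = V₁/V₂ = 0.81060,
ln z₀ = (ln z₁ − r·ln z₂)/(1 − r) = (2.4596 − 0.81060×4.9200)/0.18940 = -8.0705 → z₀ = 0.0003126 ft
V₃ = V₁ · ln(z₃/z₀)/ln(z₁/z₀) = 10.4 × 14.3147/10.5301 = 14.1378 knots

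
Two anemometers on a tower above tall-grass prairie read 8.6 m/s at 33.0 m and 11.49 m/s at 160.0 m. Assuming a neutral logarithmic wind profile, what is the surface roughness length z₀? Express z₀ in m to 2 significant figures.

z₀ ≈ 0.30 m

Log law: V(z) ∝ ln(z/z₀). With r = V₁/V₂ = 8.6/11.49 = 0.74848,
r · ln(z₂/z₀) = ln(z₁/z₀) ⇒ ln z₀ = (ln z₁ − r·ln z₂)/(1 − r)
ln z₀ = (3.49651 − 0.74848×5.07517) / 0.25152 = -1.2013
z₀ = exp(-1.2013) = 0.3008 m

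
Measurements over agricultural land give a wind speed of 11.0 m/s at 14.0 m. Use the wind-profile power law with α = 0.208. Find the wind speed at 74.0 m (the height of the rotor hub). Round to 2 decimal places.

Power-law profile: V₂ = V₁ · (z₂/z₁)^α
V₂ = 11.0 × (74.0/14.0)^0.208 = 11.0 × (5.2857)^0.208
    = 11.0 × 1.4139 = 15.5524 m/s

15.55 m/s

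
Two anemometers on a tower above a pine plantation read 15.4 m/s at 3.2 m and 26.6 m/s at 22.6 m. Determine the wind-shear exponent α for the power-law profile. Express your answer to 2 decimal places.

Power law: V₂/V₁ = (z₂/z₁)^α ⇒ α = ln(V₂/V₁) / ln(z₂/z₁)
α = ln(26.6/15.4) / ln(22.6/3.2) = ln(1.7273) / ln(7.0625)
  = 0.54654 / 1.95480 = 0.27959

α ≈ 0.28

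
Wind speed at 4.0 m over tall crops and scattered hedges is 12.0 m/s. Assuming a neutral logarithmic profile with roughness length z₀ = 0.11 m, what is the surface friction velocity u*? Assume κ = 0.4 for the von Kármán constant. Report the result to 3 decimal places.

u* ≈ 1.336 m/s

Log law: V(z) = (u*/κ) · ln(z/z₀) ⇒ u* = κ · V / ln(z/z₀)
u* = 0.4 × 12.0 / ln(4.0/0.11) = 0.4 × 12.0 / 3.5936
   = 4.8000 / 3.5936 = 1.3357 m/s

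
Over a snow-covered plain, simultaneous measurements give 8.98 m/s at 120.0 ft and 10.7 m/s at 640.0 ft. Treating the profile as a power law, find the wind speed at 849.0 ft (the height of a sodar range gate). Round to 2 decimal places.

11.02 m/s

First find α: α = ln(V₂/V₁)/ln(z₂/z₁) = ln(10.7/8.98)/ln(640.0/120.0) = 0.17524/1.67398 = 0.1047
Extrapolate from 640.0 ft to 849.0 ft: V₃ = 10.7 × (849.0/640.0)^0.1047 = 10.7 × 1.0300 = 11.0213 m/s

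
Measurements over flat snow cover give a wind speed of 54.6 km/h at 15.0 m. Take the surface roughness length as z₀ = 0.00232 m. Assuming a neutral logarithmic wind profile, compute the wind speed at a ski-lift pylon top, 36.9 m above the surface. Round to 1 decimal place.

60.2 km/h

Log law: V(z) ∝ ln(z/z₀), so V₂/V₁ = ln(z₂/z₀) / ln(z₁/z₀).
ln(36.9/0.00232) = 9.6744, ln(15.0/0.00232) = 8.7742
V₂ = 54.6 × 9.6744/8.7742 = 54.6 × 1.1026 = 60.2015 km/h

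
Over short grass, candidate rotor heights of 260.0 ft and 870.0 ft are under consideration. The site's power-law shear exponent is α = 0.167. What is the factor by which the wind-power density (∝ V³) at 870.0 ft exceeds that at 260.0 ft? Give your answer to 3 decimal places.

1.831

Speed ratio: V_B/V_A = (z_B/z_A)^α = (870.0/260.0)^0.167 = (3.3462)^0.167 = 1.22349
Power-density ratio: P_B/P_A = (V_B/V_A)³ = (1.22349)³ = 1.83146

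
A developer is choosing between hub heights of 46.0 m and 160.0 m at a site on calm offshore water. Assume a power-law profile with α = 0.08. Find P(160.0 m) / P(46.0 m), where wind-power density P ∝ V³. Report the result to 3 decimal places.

1.349

Speed ratio: V_B/V_A = (z_B/z_A)^α = (160.0/46.0)^0.08 = (3.4783)^0.08 = 1.10486
Power-density ratio: P_B/P_A = (V_B/V_A)³ = (1.10486)³ = 1.34874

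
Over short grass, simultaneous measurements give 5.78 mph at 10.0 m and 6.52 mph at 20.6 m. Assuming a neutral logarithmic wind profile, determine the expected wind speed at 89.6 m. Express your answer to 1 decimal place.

8.0 mph

Log law: V ∝ ln(z/z₀). From the pair, with r = V₁/V₂ = 0.88650,
ln z₀ = (ln z₁ − r·ln z₂)/(1 − r) = (2.3026 − 0.88650×3.0253)/0.11350 = -3.3423 → z₀ = 0.03535 m
V₃ = V₁ · ln(z₃/z₀)/ln(z₁/z₀) = 5.78 × 7.8377/5.6449 = 8.0252 mph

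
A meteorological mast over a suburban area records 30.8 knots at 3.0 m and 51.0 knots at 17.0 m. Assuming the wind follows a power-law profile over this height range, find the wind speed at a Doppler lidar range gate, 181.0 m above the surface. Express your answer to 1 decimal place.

101.4 knots

First find α: α = ln(V₂/V₁)/ln(z₂/z₁) = ln(51.0/30.8)/ln(17.0/3.0) = 0.50431/1.73460 = 0.2907
Extrapolate from 17.0 m to 181.0 m: V₃ = 51.0 × (181.0/17.0)^0.2907 = 51.0 × 1.9891 = 101.4432 knots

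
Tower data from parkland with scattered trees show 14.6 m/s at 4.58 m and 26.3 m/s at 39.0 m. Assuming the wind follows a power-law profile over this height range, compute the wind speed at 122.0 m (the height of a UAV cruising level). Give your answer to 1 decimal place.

First find α: α = ln(V₂/V₁)/ln(z₂/z₁) = ln(26.3/14.6)/ln(39.0/4.58) = 0.58855/2.14186 = 0.2748
Extrapolate from 39.0 m to 122.0 m: V₃ = 26.3 × (122.0/39.0)^0.2748 = 26.3 × 1.3680 = 35.9794 m/s

36.0 m/s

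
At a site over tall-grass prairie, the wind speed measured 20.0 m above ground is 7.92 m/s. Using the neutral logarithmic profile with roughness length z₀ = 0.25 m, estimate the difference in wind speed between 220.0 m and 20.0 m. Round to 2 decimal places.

4.33 m/s

Log law: V₂ = V₁ · ln(z₂/z₀)/ln(z₁/z₀) = 7.92 × 6.7799/4.3820 = 12.2539 m/s
ΔV = 12.2539 − 7.92 = 4.3339 m/s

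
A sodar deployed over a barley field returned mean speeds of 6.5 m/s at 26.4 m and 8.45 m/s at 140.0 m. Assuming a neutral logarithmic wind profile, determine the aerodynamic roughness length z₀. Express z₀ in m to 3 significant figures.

Log law: V(z) ∝ ln(z/z₀). With r = V₁/V₂ = 6.5/8.45 = 0.76923,
r · ln(z₂/z₀) = ln(z₁/z₀) ⇒ ln z₀ = (ln z₁ − r·ln z₂)/(1 − r)
ln z₀ = (3.27336 − 0.76923×4.94164) / 0.23077 = -2.2876
z₀ = exp(-2.2876) = 0.1015 m

z₀ ≈ 0.102 m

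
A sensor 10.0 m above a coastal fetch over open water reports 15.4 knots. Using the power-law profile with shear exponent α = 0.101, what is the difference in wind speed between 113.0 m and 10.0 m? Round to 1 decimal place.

4.3 knots

Power law: V₂ = V₁ · (z₂/z₁)^α = 15.4 × (11.3000)^0.101 = 19.6735 knots
ΔV = 19.6735 − 15.4 = 4.2735 knots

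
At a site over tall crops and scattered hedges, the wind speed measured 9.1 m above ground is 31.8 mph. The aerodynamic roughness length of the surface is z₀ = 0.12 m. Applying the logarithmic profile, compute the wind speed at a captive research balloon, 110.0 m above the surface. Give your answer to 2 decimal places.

Log law: V(z) ∝ ln(z/z₀), so V₂/V₁ = ln(z₂/z₀) / ln(z₁/z₀).
ln(110.0/0.12) = 6.8207, ln(9.1/0.12) = 4.3285
V₂ = 31.8 × 6.8207/4.3285 = 31.8 × 1.5758 = 50.1092 mph

50.11 mph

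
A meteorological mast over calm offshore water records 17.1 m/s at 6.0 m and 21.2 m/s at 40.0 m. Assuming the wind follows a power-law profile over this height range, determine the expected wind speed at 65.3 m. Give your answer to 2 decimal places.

22.41 m/s

First find α: α = ln(V₂/V₁)/ln(z₂/z₁) = ln(21.2/17.1)/ln(40.0/6.0) = 0.21492/1.89712 = 0.1133
Extrapolate from 40.0 m to 65.3 m: V₃ = 21.2 × (65.3/40.0)^0.1133 = 21.2 × 1.0571 = 22.4104 m/s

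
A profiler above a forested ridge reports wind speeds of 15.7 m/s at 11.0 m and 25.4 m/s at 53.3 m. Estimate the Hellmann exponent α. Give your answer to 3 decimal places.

Power law: V₂/V₁ = (z₂/z₁)^α ⇒ α = ln(V₂/V₁) / ln(z₂/z₁)
α = ln(25.4/15.7) / ln(53.3/11.0) = ln(1.6178) / ln(4.8455)
  = 0.48109 / 1.57804 = 0.30486

α ≈ 0.305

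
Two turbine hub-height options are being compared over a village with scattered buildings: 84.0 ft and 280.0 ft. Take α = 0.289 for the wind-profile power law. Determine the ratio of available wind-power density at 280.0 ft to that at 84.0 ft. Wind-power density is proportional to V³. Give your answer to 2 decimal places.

2.84

Speed ratio: V_B/V_A = (z_B/z_A)^α = (280.0/84.0)^0.289 = (3.3333)^0.289 = 1.41616
Power-density ratio: P_B/P_A = (V_B/V_A)³ = (1.41616)³ = 2.84011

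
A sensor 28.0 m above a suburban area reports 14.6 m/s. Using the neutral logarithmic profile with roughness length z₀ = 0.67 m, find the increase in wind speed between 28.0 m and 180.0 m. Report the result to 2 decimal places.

7.28 m/s

Log law: V₂ = V₁ · ln(z₂/z₀)/ln(z₁/z₀) = 14.6 × 5.5934/3.7327 = 21.8781 m/s
ΔV = 21.8781 − 14.6 = 7.2781 m/s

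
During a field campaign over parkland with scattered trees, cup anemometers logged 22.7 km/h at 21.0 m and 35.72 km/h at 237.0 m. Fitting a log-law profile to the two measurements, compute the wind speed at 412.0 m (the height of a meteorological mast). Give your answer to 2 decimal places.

Log law: V ∝ ln(z/z₀). From the pair, with r = V₁/V₂ = 0.63550,
ln z₀ = (ln z₁ − r·ln z₂)/(1 − r) = (3.0445 − 0.63550×5.4681)/0.36450 = -1.1808 → z₀ = 0.3070 m
V₃ = V₁ · ln(z₃/z₀)/ln(z₁/z₀) = 22.7 × 7.2019/4.2254 = 38.6907 km/h

38.69 km/h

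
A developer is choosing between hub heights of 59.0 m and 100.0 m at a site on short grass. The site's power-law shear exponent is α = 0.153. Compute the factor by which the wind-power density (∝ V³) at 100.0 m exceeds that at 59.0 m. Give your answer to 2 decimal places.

1.27

Speed ratio: V_B/V_A = (z_B/z_A)^α = (100.0/59.0)^0.153 = (1.6949)^0.153 = 1.08408
Power-density ratio: P_B/P_A = (V_B/V_A)³ = (1.08408)³ = 1.27403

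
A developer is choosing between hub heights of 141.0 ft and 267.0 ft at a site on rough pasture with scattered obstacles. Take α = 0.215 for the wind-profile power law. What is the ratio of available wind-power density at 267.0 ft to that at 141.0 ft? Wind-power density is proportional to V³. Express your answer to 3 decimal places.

Speed ratio: V_B/V_A = (z_B/z_A)^α = (267.0/141.0)^0.215 = (1.8936)^0.215 = 1.14714
Power-density ratio: P_B/P_A = (V_B/V_A)³ = (1.14714)³ = 1.50957

1.510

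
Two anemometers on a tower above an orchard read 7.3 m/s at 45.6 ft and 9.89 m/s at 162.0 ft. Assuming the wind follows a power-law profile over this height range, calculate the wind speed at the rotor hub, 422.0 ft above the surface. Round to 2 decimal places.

First find α: α = ln(V₂/V₁)/ln(z₂/z₁) = ln(9.89/7.3)/ln(162.0/45.6) = 0.30365/1.26769 = 0.2395
Extrapolate from 162.0 ft to 422.0 ft: V₃ = 9.89 × (422.0/162.0)^0.2395 = 9.89 × 1.2578 = 12.4392 m/s

12.44 m/s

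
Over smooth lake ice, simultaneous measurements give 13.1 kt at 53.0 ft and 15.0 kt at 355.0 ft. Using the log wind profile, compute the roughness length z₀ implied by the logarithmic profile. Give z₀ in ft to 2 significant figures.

Log law: V(z) ∝ ln(z/z₀). With r = V₁/V₂ = 13.1/15.0 = 0.87333,
r · ln(z₂/z₀) = ln(z₁/z₀) ⇒ ln z₀ = (ln z₁ − r·ln z₂)/(1 − r)
ln z₀ = (3.97029 − 0.87333×5.87212) / 0.12667 = -9.1423
z₀ = exp(-9.1423) = 0.0001070 ft

z₀ ≈ 0.00011 ft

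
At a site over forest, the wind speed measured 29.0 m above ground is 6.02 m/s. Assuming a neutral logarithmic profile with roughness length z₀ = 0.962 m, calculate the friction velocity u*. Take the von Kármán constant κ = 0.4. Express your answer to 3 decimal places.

Log law: V(z) = (u*/κ) · ln(z/z₀) ⇒ u* = κ · V / ln(z/z₀)
u* = 0.4 × 6.02 / ln(29.0/0.962) = 0.4 × 6.02 / 3.4060
   = 2.4080 / 3.4060 = 0.7070 m/s

u* ≈ 0.707 m/s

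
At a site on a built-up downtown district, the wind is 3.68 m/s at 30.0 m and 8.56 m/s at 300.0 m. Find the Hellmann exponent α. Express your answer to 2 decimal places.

α ≈ 0.37

Power law: V₂/V₁ = (z₂/z₁)^α ⇒ α = ln(V₂/V₁) / ln(z₂/z₁)
α = ln(8.56/3.68) / ln(300.0/30.0) = ln(2.3261) / ln(10.0000)
  = 0.84419 / 2.30259 = 0.36663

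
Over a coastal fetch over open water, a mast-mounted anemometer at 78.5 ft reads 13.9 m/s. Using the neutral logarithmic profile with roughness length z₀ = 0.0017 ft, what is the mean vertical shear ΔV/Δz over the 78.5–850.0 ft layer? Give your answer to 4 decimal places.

0.0040 m/s/ft

Log law: V₂ = V₁ · ln(z₂/z₀)/ln(z₁/z₀) = 13.9 × 13.1224/10.7402 = 16.9830 m/s
ΔV/Δz = (16.9830 − 13.9)/(850.0 − 78.5) = 3.0830/771.5000 = 0.00400 m/s/ft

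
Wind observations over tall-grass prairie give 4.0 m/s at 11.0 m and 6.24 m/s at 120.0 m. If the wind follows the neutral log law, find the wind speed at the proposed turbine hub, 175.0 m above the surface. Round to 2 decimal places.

Log law: V ∝ ln(z/z₀). From the pair, with r = V₁/V₂ = 0.64103,
ln z₀ = (ln z₁ − r·ln z₂)/(1 − r) = (2.3979 − 0.64103×4.7875)/0.35897 = -1.8692 → z₀ = 0.1542 m
V₃ = V₁ · ln(z₃/z₀)/ln(z₁/z₀) = 4.0 × 7.0340/4.2671 = 6.5937 m/s

6.59 m/s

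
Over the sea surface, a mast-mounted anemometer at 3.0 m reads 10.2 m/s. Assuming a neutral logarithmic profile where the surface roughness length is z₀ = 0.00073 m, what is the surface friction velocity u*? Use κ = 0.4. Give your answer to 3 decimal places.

u* ≈ 0.490 m/s

Log law: V(z) = (u*/κ) · ln(z/z₀) ⇒ u* = κ · V / ln(z/z₀)
u* = 0.4 × 10.2 / ln(3.0/0.00073) = 0.4 × 10.2 / 8.3211
   = 4.0800 / 8.3211 = 0.4903 m/s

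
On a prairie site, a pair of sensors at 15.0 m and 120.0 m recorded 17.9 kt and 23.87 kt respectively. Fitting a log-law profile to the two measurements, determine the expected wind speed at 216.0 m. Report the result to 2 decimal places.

25.56 kt

Log law: V ∝ ln(z/z₀). From the pair, with r = V₁/V₂ = 0.74990,
ln z₀ = (ln z₁ − r·ln z₂)/(1 − r) = (2.7081 − 0.74990×4.7875)/0.25010 = -3.5268 → z₀ = 0.02940 m
V₃ = V₁ · ln(z₃/z₀)/ln(z₁/z₀) = 17.9 × 8.9021/6.2348 = 25.5575 kt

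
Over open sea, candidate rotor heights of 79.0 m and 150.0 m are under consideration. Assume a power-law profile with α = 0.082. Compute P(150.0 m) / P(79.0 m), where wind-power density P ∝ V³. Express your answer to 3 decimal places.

Speed ratio: V_B/V_A = (z_B/z_A)^α = (150.0/79.0)^0.082 = (1.8987)^0.082 = 1.05398
Power-density ratio: P_B/P_A = (V_B/V_A)³ = (1.05398)³ = 1.17085

1.171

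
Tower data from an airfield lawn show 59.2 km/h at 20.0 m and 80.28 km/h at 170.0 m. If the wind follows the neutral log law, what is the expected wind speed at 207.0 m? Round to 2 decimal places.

82.22 km/h

Log law: V ∝ ln(z/z₀). From the pair, with r = V₁/V₂ = 0.73742,
ln z₀ = (ln z₁ − r·ln z₂)/(1 − r) = (2.9957 − 0.73742×5.1358)/0.26258 = -3.0143 → z₀ = 0.04908 m
V₃ = V₁ · ln(z₃/z₀)/ln(z₁/z₀) = 59.2 × 8.3470/6.0101 = 82.2197 km/h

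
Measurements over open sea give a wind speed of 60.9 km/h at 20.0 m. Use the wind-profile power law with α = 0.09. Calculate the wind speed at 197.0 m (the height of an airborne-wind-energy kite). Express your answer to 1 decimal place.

Power-law profile: V₂ = V₁ · (z₂/z₁)^α
V₂ = 60.9 × (197.0/20.0)^0.09 = 60.9 × (9.8500)^0.09
    = 60.9 × 1.2286 = 74.8215 km/h

74.8 km/h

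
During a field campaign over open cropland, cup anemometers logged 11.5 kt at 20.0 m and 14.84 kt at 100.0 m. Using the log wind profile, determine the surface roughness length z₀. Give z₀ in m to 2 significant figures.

z₀ ≈ 0.078 m

Log law: V(z) ∝ ln(z/z₀). With r = V₁/V₂ = 11.5/14.84 = 0.77493,
r · ln(z₂/z₀) = ln(z₁/z₀) ⇒ ln z₀ = (ln z₁ − r·ln z₂)/(1 − r)
ln z₀ = (2.99573 − 0.77493×4.60517) / 0.22507 = -2.5457
z₀ = exp(-2.5457) = 0.07841 m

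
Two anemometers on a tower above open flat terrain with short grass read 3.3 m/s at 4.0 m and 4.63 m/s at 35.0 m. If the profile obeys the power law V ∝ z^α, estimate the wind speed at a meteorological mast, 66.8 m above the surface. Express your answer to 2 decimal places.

5.12 m/s

First find α: α = ln(V₂/V₁)/ln(z₂/z₁) = ln(4.63/3.3)/ln(35.0/4.0) = 0.33863/2.16905 = 0.1561
Extrapolate from 35.0 m to 66.8 m: V₃ = 4.63 × (66.8/35.0)^0.1561 = 4.63 × 1.1062 = 5.1216 m/s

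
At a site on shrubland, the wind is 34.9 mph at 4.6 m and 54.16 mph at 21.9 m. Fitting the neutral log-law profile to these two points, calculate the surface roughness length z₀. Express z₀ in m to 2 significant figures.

z₀ ≈ 0.27 m

Log law: V(z) ∝ ln(z/z₀). With r = V₁/V₂ = 34.9/54.16 = 0.64439,
r · ln(z₂/z₀) = ln(z₁/z₀) ⇒ ln z₀ = (ln z₁ − r·ln z₂)/(1 − r)
ln z₀ = (1.52606 − 0.64439×3.08649) / 0.35561 = -1.3015
z₀ = exp(-1.3015) = 0.2721 m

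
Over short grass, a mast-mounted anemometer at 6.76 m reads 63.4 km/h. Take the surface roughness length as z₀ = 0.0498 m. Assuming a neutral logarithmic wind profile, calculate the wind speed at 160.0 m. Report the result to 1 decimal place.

104.3 km/h

Log law: V(z) ∝ ln(z/z₀), so V₂/V₁ = ln(z₂/z₀) / ln(z₁/z₀).
ln(160.0/0.0498) = 8.0749, ln(6.76/0.0498) = 4.9108
V₂ = 63.4 × 8.0749/4.9108 = 63.4 × 1.6443 = 104.2505 km/h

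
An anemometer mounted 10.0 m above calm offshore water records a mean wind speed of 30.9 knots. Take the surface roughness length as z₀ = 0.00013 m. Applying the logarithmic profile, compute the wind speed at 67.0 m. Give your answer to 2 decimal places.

36.12 knots

Log law: V(z) ∝ ln(z/z₀), so V₂/V₁ = ln(z₂/z₀) / ln(z₁/z₀).
ln(67.0/0.00013) = 13.1527, ln(10.0/0.00013) = 11.2506
V₂ = 30.9 × 13.1527/11.2506 = 30.9 × 1.1691 = 36.1242 knots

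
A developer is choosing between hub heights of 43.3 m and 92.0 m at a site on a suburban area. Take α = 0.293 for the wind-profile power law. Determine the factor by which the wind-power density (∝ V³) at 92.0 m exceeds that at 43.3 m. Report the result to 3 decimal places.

Speed ratio: V_B/V_A = (z_B/z_A)^α = (92.0/43.3)^0.293 = (2.1247)^0.293 = 1.24709
Power-density ratio: P_B/P_A = (V_B/V_A)³ = (1.24709)³ = 1.93953

1.940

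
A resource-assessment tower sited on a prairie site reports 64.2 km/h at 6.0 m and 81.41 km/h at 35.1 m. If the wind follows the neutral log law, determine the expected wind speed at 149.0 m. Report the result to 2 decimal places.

Log law: V ∝ ln(z/z₀). From the pair, with r = V₁/V₂ = 0.78860,
ln z₀ = (ln z₁ − r·ln z₂)/(1 − r) = (1.7918 − 0.78860×3.5582)/0.21140 = -4.7978 → z₀ = 0.008248 m
V₃ = V₁ · ln(z₃/z₀)/ln(z₁/z₀) = 64.2 × 9.8017/6.5895 = 95.4955 km/h

95.50 km/h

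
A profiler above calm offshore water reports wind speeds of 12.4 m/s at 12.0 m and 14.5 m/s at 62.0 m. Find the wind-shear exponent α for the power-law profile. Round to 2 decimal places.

Power law: V₂/V₁ = (z₂/z₁)^α ⇒ α = ln(V₂/V₁) / ln(z₂/z₁)
α = ln(14.5/12.4) / ln(62.0/12.0) = ln(1.1694) / ln(5.1667)
  = 0.15645 / 1.64223 = 0.09527

α ≈ 0.10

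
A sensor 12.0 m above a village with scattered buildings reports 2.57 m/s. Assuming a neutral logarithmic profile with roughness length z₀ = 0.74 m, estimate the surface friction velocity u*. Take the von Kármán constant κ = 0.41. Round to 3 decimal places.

u* ≈ 0.378 m/s

Log law: V(z) = (u*/κ) · ln(z/z₀) ⇒ u* = κ · V / ln(z/z₀)
u* = 0.41 × 2.57 / ln(12.0/0.74) = 0.41 × 2.57 / 2.7860
   = 1.0537 / 2.7860 = 0.3782 m/s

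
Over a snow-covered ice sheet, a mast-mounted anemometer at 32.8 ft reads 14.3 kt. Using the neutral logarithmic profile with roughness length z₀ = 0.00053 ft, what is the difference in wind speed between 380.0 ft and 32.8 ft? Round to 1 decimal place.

3.2 kt

Log law: V₂ = V₁ · ln(z₂/z₀)/ln(z₁/z₀) = 14.3 × 13.4828/11.0331 = 17.4751 kt
ΔV = 17.4751 − 14.3 = 3.1751 kt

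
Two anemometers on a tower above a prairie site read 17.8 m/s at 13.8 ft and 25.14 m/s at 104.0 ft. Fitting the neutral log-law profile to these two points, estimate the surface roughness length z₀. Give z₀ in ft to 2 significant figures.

Log law: V(z) ∝ ln(z/z₀). With r = V₁/V₂ = 17.8/25.14 = 0.70804,
r · ln(z₂/z₀) = ln(z₁/z₀) ⇒ ln z₀ = (ln z₁ − r·ln z₂)/(1 − r)
ln z₀ = (2.62467 − 0.70804×4.64439) / 0.29196 = -2.2733
z₀ = exp(-2.2733) = 0.1030 ft

z₀ ≈ 0.10 ft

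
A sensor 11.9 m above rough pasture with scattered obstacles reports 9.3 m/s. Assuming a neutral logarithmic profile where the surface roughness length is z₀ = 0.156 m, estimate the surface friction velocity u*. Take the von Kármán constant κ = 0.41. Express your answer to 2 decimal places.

Log law: V(z) = (u*/κ) · ln(z/z₀) ⇒ u* = κ · V / ln(z/z₀)
u* = 0.41 × 9.3 / ln(11.9/0.156) = 0.41 × 9.3 / 4.3344
   = 3.8130 / 4.3344 = 0.8797 m/s

u* ≈ 0.88 m/s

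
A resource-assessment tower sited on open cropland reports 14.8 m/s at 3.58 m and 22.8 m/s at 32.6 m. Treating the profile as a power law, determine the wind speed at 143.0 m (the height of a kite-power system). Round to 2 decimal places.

First find α: α = ln(V₂/V₁)/ln(z₂/z₁) = ln(22.8/14.8)/ln(32.6/3.58) = 0.43213/2.20895 = 0.1956
Extrapolate from 32.6 m to 143.0 m: V₃ = 22.8 × (143.0/32.6)^0.1956 = 22.8 × 1.3354 = 30.4475 m/s

30.45 m/s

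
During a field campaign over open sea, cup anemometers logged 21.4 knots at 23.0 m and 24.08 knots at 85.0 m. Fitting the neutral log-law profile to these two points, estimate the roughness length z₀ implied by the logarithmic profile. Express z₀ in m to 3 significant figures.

z₀ ≈ 0.000674 m

Log law: V(z) ∝ ln(z/z₀). With r = V₁/V₂ = 21.4/24.08 = 0.88870,
r · ln(z₂/z₀) = ln(z₁/z₀) ⇒ ln z₀ = (ln z₁ − r·ln z₂)/(1 − r)
ln z₀ = (3.13549 − 0.88870×4.44265) / 0.11130 = -7.3023
z₀ = exp(-7.3023) = 0.0006740 m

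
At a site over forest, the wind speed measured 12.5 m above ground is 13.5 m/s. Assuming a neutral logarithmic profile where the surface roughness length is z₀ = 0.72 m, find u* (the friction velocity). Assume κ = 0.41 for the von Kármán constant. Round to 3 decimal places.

u* ≈ 1.939 m/s

Log law: V(z) = (u*/κ) · ln(z/z₀) ⇒ u* = κ · V / ln(z/z₀)
u* = 0.41 × 13.5 / ln(12.5/0.72) = 0.41 × 13.5 / 2.8542
   = 5.5350 / 2.8542 = 1.9392 m/s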